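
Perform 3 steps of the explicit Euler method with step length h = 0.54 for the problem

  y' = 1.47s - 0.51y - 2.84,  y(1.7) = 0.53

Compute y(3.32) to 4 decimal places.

Euler: y_{n+1} = y_n + h·f(s_n, y_n).
s=1.700000, y=0.530000: f=-0.611300 → y ← 0.530000 + 0.54·(-0.611300) = 0.199898
s=2.240000, y=0.199898: f=0.350852 → y ← 0.199898 + 0.54·0.350852 = 0.389358
s=2.780000, y=0.389358: f=1.048027 → y ← 0.389358 + 0.54·1.048027 = 0.955293
y(3.32) ≈ 0.9553

0.9553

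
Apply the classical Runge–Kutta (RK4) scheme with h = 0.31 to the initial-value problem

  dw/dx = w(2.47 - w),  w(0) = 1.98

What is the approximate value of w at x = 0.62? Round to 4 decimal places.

2.3440

RK4: k1 = f(x_n, w_n); k2 = f(x_n + h/2, w_n + (h/2)·k1); k3 = f(x_n + h/2, w_n + (h/2)·k2); k4 = f(x_n + h, w_n + h·k3); w_{n+1} = w_n + (h/6)·(k1 + 2k2 + 2k3 + k4).
x=0.000000, w=1.980000:
  k1 = f(0.000000, 1.980000) = 0.970200
  k2 = f(0.155000, 2.130381) = 0.723518
  k3 = f(0.155000, 2.092145) = 0.790527
  k4 = f(0.310000, 2.225063) = 0.545000
  w ← 1.980000 + (0.31/6)·(k1 + 2k2 + 2k3 + k4) = 2.214737
x=0.310000, w=2.214737:
  k1 = f(0.310000, 2.214737) = 0.565341
  k2 = f(0.465000, 2.302364) = 0.385958
  k3 = f(0.465000, 2.274560) = 0.444540
  k4 = f(0.620000, 2.352544) = 0.276321
  w ← 2.214737 + (0.31/6)·(k1 + 2k2 + 2k3 + k4) = 2.344041
w(0.62) ≈ 2.3440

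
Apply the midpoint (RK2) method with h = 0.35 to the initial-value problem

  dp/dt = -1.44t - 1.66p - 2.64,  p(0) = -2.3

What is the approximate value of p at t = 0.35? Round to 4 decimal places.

Midpoint: k1 = f(t_n, p_n); k2 = f(t_n + h/2, p_n + (h/2)·k1); p_{n+1} = p_n + h·k2.
t=0.000000, p=-2.300000:
  k1 = f(0.000000, -2.300000) = 1.178000
  k2 = f(0.175000, -2.093850) = 0.583791
  p ← -2.300000 + 0.35·0.583791 = -2.095673
p(0.35) ≈ -2.0957

-2.0957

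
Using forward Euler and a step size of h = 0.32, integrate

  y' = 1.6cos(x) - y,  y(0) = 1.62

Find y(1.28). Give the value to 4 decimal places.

Euler: y_{n+1} = y_n + h·f(x_n, y_n).
x=0.000000, y=1.620000: f=-0.020000 → y ← 1.620000 + 0.32·(-0.020000) = 1.613600
x=0.320000, y=1.613600: f=-0.094823 → y ← 1.613600 + 0.32·(-0.094823) = 1.583257
x=0.640000, y=1.583257: f=-0.299903 → y ← 1.583257 + 0.32·(-0.299903) = 1.487287
x=0.960000, y=1.487287: f=-0.569655 → y ← 1.487287 + 0.32·(-0.569655) = 1.304998
y(1.28) ≈ 1.3050

1.3050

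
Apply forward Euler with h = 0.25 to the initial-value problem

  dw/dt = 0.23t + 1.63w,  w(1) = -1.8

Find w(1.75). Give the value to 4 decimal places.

Euler: w_{n+1} = w_n + h·f(t_n, w_n).
t=1.000000, w=-1.800000: f=-2.704000 → w ← -1.800000 + 0.25·(-2.704000) = -2.476000
t=1.250000, w=-2.476000: f=-3.748380 → w ← -2.476000 + 0.25·(-3.748380) = -3.413095
t=1.500000, w=-3.413095: f=-5.218345 → w ← -3.413095 + 0.25·(-5.218345) = -4.717681
w(1.75) ≈ -4.7177

-4.7177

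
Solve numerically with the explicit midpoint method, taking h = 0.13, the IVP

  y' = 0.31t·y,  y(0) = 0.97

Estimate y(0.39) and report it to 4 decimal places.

Midpoint: k1 = f(t_n, y_n); k2 = f(t_n + h/2, y_n + (h/2)·k1); y_{n+1} = y_n + h·k2.
t=0.000000, y=0.970000:
  k1 = f(0.000000, 0.970000) = 0.000000
  k2 = f(0.065000, 0.970000) = 0.019546
  y ← 0.970000 + 0.13·0.019546 = 0.972541
t=0.130000, y=0.972541:
  k1 = f(0.130000, 0.972541) = 0.039193
  k2 = f(0.195000, 0.975088) = 0.058944
  y ← 0.972541 + 0.13·0.058944 = 0.980204
t=0.260000, y=0.980204:
  k1 = f(0.260000, 0.980204) = 0.079004
  k2 = f(0.325000, 0.985339) = 0.099273
  y ← 0.980204 + 0.13·0.099273 = 0.993109
y(0.39) ≈ 0.9931

0.9931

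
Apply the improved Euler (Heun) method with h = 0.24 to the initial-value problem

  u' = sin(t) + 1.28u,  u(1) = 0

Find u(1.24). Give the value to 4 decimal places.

0.2455

Heun: k1 = f(t_n, u_n); k2 = f(t_n + h, u_n + h·k1); u_{n+1} = u_n + (h/2)·(k1 + k2).
t=1.000000, u=0.000000:
  k1 = f(1.000000, 0.000000) = 0.841471
  k2 = f(1.240000, 0.201953) = 1.204284
  u ← 0.000000 + (0.24/2)·(0.841471 + 1.204284) = 0.245491
u(1.24) ≈ 0.2455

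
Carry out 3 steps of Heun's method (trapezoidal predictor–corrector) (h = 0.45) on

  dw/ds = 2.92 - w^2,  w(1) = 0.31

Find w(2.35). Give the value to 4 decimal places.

Heun: k1 = f(s_n, w_n); k2 = f(s_n + h, w_n + h·k1); w_{n+1} = w_n + (h/2)·(k1 + k2).
s=1.000000, w=0.310000:
  k1 = f(1.000000, 0.310000) = 2.823900
  k2 = f(1.450000, 1.580755) = 0.421214
  w ← 0.310000 + (0.45/2)·(2.823900 + 0.421214) = 1.040151
s=1.450000, w=1.040151:
  k1 = f(1.450000, 1.040151) = 1.838087
  k2 = f(1.900000, 1.867290) = -0.566771
  w ← 1.040151 + (0.45/2)·(1.838087 + (-0.566771)) = 1.326197
s=1.900000, w=1.326197:
  k1 = f(1.900000, 1.326197) = 1.161202
  k2 = f(2.350000, 1.848738) = -0.497831
  w ← 1.326197 + (0.45/2)·(1.161202 + (-0.497831)) = 1.475455
w(2.35) ≈ 1.4755

1.4755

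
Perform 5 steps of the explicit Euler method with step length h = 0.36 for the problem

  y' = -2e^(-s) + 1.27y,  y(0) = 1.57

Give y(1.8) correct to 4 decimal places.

4.2438

Euler: y_{n+1} = y_n + h·f(s_n, y_n).
s=0.000000, y=1.570000: f=-0.006100 → y ← 1.570000 + 0.36·(-0.006100) = 1.567804
s=0.360000, y=1.567804: f=0.595758 → y ← 1.567804 + 0.36·0.595758 = 1.782277
s=0.720000, y=1.782277: f=1.289987 → y ← 1.782277 + 0.36·1.289987 = 2.246672
s=1.080000, y=2.246672: f=2.174083 → y ← 2.246672 + 0.36·2.174083 = 3.029342
s=1.440000, y=3.029342: f=3.373409 → y ← 3.029342 + 0.36·3.373409 = 4.243770
y(1.8) ≈ 4.2438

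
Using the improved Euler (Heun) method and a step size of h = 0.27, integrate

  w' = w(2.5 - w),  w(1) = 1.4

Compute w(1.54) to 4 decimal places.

2.0573

Heun: k1 = f(t_n, w_n); k2 = f(t_n + h, w_n + h·k1); w_{n+1} = w_n + (h/2)·(k1 + k2).
t=1.000000, w=1.400000:
  k1 = f(1.000000, 1.400000) = 1.540000
  k2 = f(1.270000, 1.815800) = 1.242370
  w ← 1.400000 + (0.27/2)·(1.540000 + 1.242370) = 1.775620
t=1.270000, w=1.775620:
  k1 = f(1.270000, 1.775620) = 1.286224
  k2 = f(1.540000, 2.122900) = 0.800545
  w ← 1.775620 + (0.27/2)·(1.286224 + 0.800545) = 2.057334
w(1.54) ≈ 2.0573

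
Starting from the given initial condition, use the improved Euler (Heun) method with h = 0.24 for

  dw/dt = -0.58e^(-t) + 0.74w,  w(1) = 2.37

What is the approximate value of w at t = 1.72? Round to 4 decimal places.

Heun: k1 = f(t_n, w_n); k2 = f(t_n + h, w_n + h·k1); w_{n+1} = w_n + (h/2)·(k1 + k2).
t=1.000000, w=2.370000:
  k1 = f(1.000000, 2.370000) = 1.540430
  k2 = f(1.240000, 2.739703) = 1.859538
  w ← 2.370000 + (0.24/2)·(1.540430 + 1.859538) = 2.777996
t=1.240000, w=2.777996:
  k1 = f(1.240000, 2.777996) = 1.887874
  k2 = f(1.480000, 3.231086) = 2.258974
  w ← 2.777996 + (0.24/2)·(1.887874 + 2.258974) = 3.275618
t=1.480000, w=3.275618:
  k1 = f(1.480000, 3.275618) = 2.291927
  k2 = f(1.720000, 3.825680) = 2.727145
  w ← 3.275618 + (0.24/2)·(2.291927 + 2.727145) = 3.877907
w(1.72) ≈ 3.8779

3.8779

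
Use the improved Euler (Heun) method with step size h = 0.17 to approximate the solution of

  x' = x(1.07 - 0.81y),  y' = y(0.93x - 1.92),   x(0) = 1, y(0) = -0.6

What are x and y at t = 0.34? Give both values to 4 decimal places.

Heun on (x,y): k1 = f(t_n, state_n); k2 = f(t_n + h, state_n + h·k1); state_{n+1} = state_n + (h/2)·(k1 + k2).
0.000000: (1.000000, -0.600000)
  k1 = (1.556000, 0.594000)
  predictor → (1.264520, -0.499020)
  k2 = (1.864163, 0.371269)
  → (1.290714, -0.517952)
0.170000: (1.290714, -0.517952)
  k1 = (1.922572, 0.372737)
  predictor → (1.617551, -0.454587)
  k2 = (2.326387, 0.188962)
  → (1.651875, -0.470208)
(x(0.34), y(0.34)) ≈ (1.6519, -0.4702)

1.6519, -0.4702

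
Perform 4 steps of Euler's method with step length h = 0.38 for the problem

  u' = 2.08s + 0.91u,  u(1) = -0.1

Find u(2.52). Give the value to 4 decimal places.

7.1377

Euler: u_{n+1} = u_n + h·f(s_n, u_n).
s=1.000000, u=-0.100000: f=1.989000 → u ← -0.100000 + 0.38·1.989000 = 0.655820
s=1.380000, u=0.655820: f=3.467196 → u ← 0.655820 + 0.38·3.467196 = 1.973355
s=1.760000, u=1.973355: f=5.456553 → u ← 1.973355 + 0.38·5.456553 = 4.046845
s=2.140000, u=4.046845: f=8.133829 → u ← 4.046845 + 0.38·8.133829 = 7.137699
u(2.52) ≈ 7.1377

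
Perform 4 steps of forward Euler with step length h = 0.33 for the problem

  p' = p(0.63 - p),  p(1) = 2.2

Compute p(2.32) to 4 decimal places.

0.7724

Euler: p_{n+1} = p_n + h·f(x_n, p_n).
x=1.000000, p=2.200000: f=-3.454000 → p ← 2.200000 + 0.33·(-3.454000) = 1.060180
x=1.330000, p=1.060180: f=-0.456068 → p ← 1.060180 + 0.33·(-0.456068) = 0.909677
x=1.660000, p=0.909677: f=-0.254416 → p ← 0.909677 + 0.33·(-0.254416) = 0.825720
x=1.990000, p=0.825720: f=-0.161610 → p ← 0.825720 + 0.33·(-0.161610) = 0.772389
p(2.32) ≈ 0.7724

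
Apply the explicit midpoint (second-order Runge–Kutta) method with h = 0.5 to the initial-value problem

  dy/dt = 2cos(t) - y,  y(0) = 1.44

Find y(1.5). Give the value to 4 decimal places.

1.1328

Midpoint: k1 = f(t_n, y_n); k2 = f(t_n + h/2, y_n + (h/2)·k1); y_{n+1} = y_n + h·k2.
t=0.000000, y=1.440000:
  k1 = f(0.000000, 1.440000) = 0.560000
  k2 = f(0.250000, 1.580000) = 0.357825
  y ← 1.440000 + 0.5·0.357825 = 1.618912
t=0.500000, y=1.618912:
  k1 = f(0.500000, 1.618912) = 0.136253
  k2 = f(0.750000, 1.652976) = -0.189598
  y ← 1.618912 + 0.5·(-0.189598) = 1.524113
t=1.000000, y=1.524113:
  k1 = f(1.000000, 1.524113) = -0.443509
  k2 = f(1.250000, 1.413236) = -0.782592
  y ← 1.524113 + 0.5·(-0.782592) = 1.132818
y(1.5) ≈ 1.1328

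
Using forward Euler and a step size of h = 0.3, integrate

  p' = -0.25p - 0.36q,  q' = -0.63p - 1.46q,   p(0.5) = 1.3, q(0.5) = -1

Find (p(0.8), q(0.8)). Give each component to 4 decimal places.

Euler on (p,q): p_{n+1} = p_n + h·p', q_{n+1} = q_n + h·q'.
0.500000: (1.300000, -1.000000); f=(0.035000, 0.641000) → (1.310500, -0.807700)
(p(0.8), q(0.8)) ≈ (1.3105, -0.8077)

1.3105, -0.8077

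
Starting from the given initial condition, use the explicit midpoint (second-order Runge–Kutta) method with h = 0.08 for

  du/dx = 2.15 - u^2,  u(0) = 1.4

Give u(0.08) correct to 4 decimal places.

1.4135

Midpoint: k1 = f(x_n, u_n); k2 = f(x_n + h/2, u_n + (h/2)·k1); u_{n+1} = u_n + h·k2.
x=0.000000, u=1.400000:
  k1 = f(0.000000, 1.400000) = 0.190000
  k2 = f(0.040000, 1.407600) = 0.168662
  u ← 1.400000 + 0.08·0.168662 = 1.413493
u(0.08) ≈ 1.4135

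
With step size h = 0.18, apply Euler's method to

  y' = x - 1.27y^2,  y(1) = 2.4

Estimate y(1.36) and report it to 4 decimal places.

Euler: y_{n+1} = y_n + h·f(x_n, y_n).
x=1.000000, y=2.400000: f=-6.315200 → y ← 2.400000 + 0.18·(-6.315200) = 1.263264
x=1.180000, y=1.263264: f=-0.846712 → y ← 1.263264 + 0.18·(-0.846712) = 1.110856
y(1.36) ≈ 1.1109

1.1109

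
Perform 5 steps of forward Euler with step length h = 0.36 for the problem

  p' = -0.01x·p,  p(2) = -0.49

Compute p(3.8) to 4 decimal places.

-0.4665

Euler: p_{n+1} = p_n + h·f(x_n, p_n).
x=2.000000, p=-0.490000: f=0.009800 → p ← -0.490000 + 0.36·0.009800 = -0.486472
x=2.360000, p=-0.486472: f=0.011481 → p ← -0.486472 + 0.36·0.011481 = -0.482339
x=2.720000, p=-0.482339: f=0.013120 → p ← -0.482339 + 0.36·0.013120 = -0.477616
x=3.080000, p=-0.477616: f=0.014711 → p ← -0.477616 + 0.36·0.014711 = -0.472320
x=3.440000, p=-0.472320: f=0.016248 → p ← -0.472320 + 0.36·0.016248 = -0.466471
p(3.8) ≈ -0.4665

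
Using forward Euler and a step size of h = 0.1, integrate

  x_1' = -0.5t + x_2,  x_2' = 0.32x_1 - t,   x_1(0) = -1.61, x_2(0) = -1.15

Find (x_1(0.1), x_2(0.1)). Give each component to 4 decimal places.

-1.7250, -1.2015

Euler on (x_1,x_2): x_1_{n+1} = x_1_n + h·x_1', x_2_{n+1} = x_2_n + h·x_2'.
0.000000: (-1.610000, -1.150000); f=(-1.150000, -0.515200) → (-1.725000, -1.201520)
(x_1(0.1), x_2(0.1)) ≈ (-1.7250, -1.2015)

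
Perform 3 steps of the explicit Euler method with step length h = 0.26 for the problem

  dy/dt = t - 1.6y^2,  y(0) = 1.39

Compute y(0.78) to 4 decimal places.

Euler: y_{n+1} = y_n + h·f(t_n, y_n).
t=0.000000, y=1.390000: f=-3.091360 → y ← 1.390000 + 0.26·(-3.091360) = 0.586246
t=0.260000, y=0.586246: f=-0.289896 → y ← 0.586246 + 0.26·(-0.289896) = 0.510874
t=0.520000, y=0.510874: f=0.102413 → y ← 0.510874 + 0.26·0.102413 = 0.537501
y(0.78) ≈ 0.5375

0.5375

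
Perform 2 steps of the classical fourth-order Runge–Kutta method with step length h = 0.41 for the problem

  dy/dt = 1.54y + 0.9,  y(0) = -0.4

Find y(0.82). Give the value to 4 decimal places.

RK4: k1 = f(t_n, y_n); k2 = f(t_n + h/2, y_n + (h/2)·k1); k3 = f(t_n + h/2, y_n + (h/2)·k2); k4 = f(t_n + h, y_n + h·k3); y_{n+1} = y_n + (h/6)·(k1 + 2k2 + 2k3 + k4).
t=0.000000, y=-0.400000:
  k1 = f(0.000000, -0.400000) = 0.284000
  k2 = f(0.205000, -0.341780) = 0.373659
  k3 = f(0.205000, -0.323400) = 0.401964
  k4 = f(0.410000, -0.235195) = 0.537800
  y ← -0.400000 + (0.41/6)·(k1 + 2k2 + 2k3 + k4) = -0.237842
t=0.410000, y=-0.237842:
  k1 = f(0.410000, -0.237842) = 0.533724
  k2 = f(0.615000, -0.128429) = 0.702220
  k3 = f(0.615000, -0.093887) = 0.755414
  k4 = f(0.820000, 0.071878) = 1.010692
  y ← -0.237842 + (0.41/6)·(k1 + 2k2 + 2k3 + k4) = 0.066903
y(0.82) ≈ 0.0669

0.0669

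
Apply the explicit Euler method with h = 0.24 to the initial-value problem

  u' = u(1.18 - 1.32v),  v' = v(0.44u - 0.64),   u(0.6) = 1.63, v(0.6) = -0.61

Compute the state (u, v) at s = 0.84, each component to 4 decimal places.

Euler on (u,v): u_{n+1} = u_n + h·u', v_{n+1} = v_n + h·v'.
0.600000: (1.630000, -0.610000); f=(3.235876, -0.047092) → (2.406610, -0.621302)
(u(0.84), v(0.84)) ≈ (2.4066, -0.6213)

2.4066, -0.6213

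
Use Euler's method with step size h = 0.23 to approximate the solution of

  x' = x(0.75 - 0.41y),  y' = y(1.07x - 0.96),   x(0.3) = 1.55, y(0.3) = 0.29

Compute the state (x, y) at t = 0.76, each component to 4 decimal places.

2.0248, 0.4093

Euler on (x,y): x_{n+1} = x_n + h·x', y_{n+1} = y_n + h·y'.
0.300000: (1.550000, 0.290000); f=(0.978205, 0.202565) → (1.774987, 0.336590)
0.530000: (1.774987, 0.336590); f=(1.086289, 0.316137) → (2.024834, 0.409302)
(x(0.76), y(0.76)) ≈ (2.0248, 0.4093)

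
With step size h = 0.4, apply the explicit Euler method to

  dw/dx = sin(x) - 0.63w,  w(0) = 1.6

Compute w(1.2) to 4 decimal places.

1.0731

Euler: w_{n+1} = w_n + h·f(x_n, w_n).
x=0.000000, w=1.600000: f=-1.008000 → w ← 1.600000 + 0.4·(-1.008000) = 1.196800
x=0.400000, w=1.196800: f=-0.364566 → w ← 1.196800 + 0.4·(-0.364566) = 1.050974
x=0.800000, w=1.050974: f=0.055243 → w ← 1.050974 + 0.4·0.055243 = 1.073071
w(1.2) ≈ 1.0731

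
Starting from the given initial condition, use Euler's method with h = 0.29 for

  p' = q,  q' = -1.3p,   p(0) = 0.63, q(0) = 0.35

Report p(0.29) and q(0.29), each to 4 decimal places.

Euler on (p,q): p_{n+1} = p_n + h·p', q_{n+1} = q_n + h·q'.
0.000000: (0.630000, 0.350000); f=(0.350000, -0.819000) → (0.731500, 0.112490)
(p(0.29), q(0.29)) ≈ (0.7315, 0.1125)

0.7315, 0.1125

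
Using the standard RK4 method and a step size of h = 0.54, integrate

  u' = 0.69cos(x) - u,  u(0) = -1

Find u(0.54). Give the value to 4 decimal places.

-0.3112

RK4: k1 = f(x_n, u_n); k2 = f(x_n + h/2, u_n + (h/2)·k1); k3 = f(x_n + h/2, u_n + (h/2)·k2); k4 = f(x_n + h, u_n + h·k3); u_{n+1} = u_n + (h/6)·(k1 + 2k2 + 2k3 + k4).
x=0.000000, u=-1.000000:
  k1 = f(0.000000, -1.000000) = 1.690000
  k2 = f(0.270000, -0.543700) = 1.208702
  k3 = f(0.270000, -0.673650) = 1.338652
  k4 = f(0.540000, -0.277128) = 0.868947
  u ← -1.000000 + (0.54/6)·(k1 + 2k2 + 2k3 + k4) = -0.311171
u(0.54) ≈ -0.3112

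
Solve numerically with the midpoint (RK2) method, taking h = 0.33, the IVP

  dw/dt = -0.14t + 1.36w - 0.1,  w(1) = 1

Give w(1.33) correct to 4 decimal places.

Midpoint: k1 = f(t_n, w_n); k2 = f(t_n + h/2, w_n + (h/2)·k1); w_{n+1} = w_n + h·k2.
t=1.000000, w=1.000000:
  k1 = f(1.000000, 1.000000) = 1.120000
  k2 = f(1.165000, 1.184800) = 1.348228
  w ← 1.000000 + 0.33·1.348228 = 1.444915
w(1.33) ≈ 1.4449

1.4449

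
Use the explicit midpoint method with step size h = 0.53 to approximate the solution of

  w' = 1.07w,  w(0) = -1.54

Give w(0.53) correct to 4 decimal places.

Midpoint: k1 = f(x_n, w_n); k2 = f(x_n + h/2, w_n + (h/2)·k1); w_{n+1} = w_n + h·k2.
x=0.000000, w=-1.540000:
  k1 = f(0.000000, -1.540000) = -1.647800
  k2 = f(0.265000, -1.976667) = -2.115034
  w ← -1.540000 + 0.53·(-2.115034) = -2.660968
w(0.53) ≈ -2.6610

-2.6610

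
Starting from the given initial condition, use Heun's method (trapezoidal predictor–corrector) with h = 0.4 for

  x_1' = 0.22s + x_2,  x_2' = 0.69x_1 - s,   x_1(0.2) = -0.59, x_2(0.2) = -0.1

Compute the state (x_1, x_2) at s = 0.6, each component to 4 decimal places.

Heun on (x_1,x_2): k1 = f(s_n, state_n); k2 = f(s_n + h, state_n + h·k1); state_{n+1} = state_n + (h/2)·(k1 + k2).
0.200000: (-0.590000, -0.100000)
  k1 = (-0.056000, -0.607100)
  predictor → (-0.612400, -0.342840)
  k2 = (-0.210840, -1.022556)
  → (-0.643368, -0.425931)
(x_1(0.6), x_2(0.6)) ≈ (-0.6434, -0.4259)

-0.6434, -0.4259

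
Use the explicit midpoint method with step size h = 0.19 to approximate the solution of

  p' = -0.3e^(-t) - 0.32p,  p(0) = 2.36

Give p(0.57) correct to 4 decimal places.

1.8491

Midpoint: k1 = f(t_n, p_n); k2 = f(t_n + h/2, p_n + (h/2)·k1); p_{n+1} = p_n + h·k2.
t=0.000000, p=2.360000:
  k1 = f(0.000000, 2.360000) = -1.055200
  k2 = f(0.095000, 2.259756) = -0.995934
  p ← 2.360000 + 0.19·(-0.995934) = 2.170773
t=0.190000, p=2.170773:
  k1 = f(0.190000, 2.170773) = -0.942735
  k2 = f(0.285000, 2.081213) = -0.891592
  p ← 2.170773 + 0.19·(-0.891592) = 2.001370
t=0.380000, p=2.001370:
  k1 = f(0.380000, 2.001370) = -0.845597
  k2 = f(0.475000, 1.921038) = -0.801298
  p ← 2.001370 + 0.19·(-0.801298) = 1.849123
p(0.57) ≈ 1.8491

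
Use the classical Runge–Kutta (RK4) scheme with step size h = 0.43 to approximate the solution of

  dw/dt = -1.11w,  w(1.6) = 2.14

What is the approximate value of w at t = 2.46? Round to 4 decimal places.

0.8243

RK4: k1 = f(t_n, w_n); k2 = f(t_n + h/2, w_n + (h/2)·k1); k3 = f(t_n + h/2, w_n + (h/2)·k2); k4 = f(t_n + h, w_n + h·k3); w_{n+1} = w_n + (h/6)·(k1 + 2k2 + 2k3 + k4).
t=1.600000, w=2.140000:
  k1 = f(1.600000, 2.140000) = -2.375400
  k2 = f(1.815000, 1.629289) = -1.808511
  k3 = f(1.815000, 1.751170) = -1.943799
  k4 = f(2.030000, 1.304166) = -1.447625
  w ← 2.140000 + (0.43/6)·(k1 + 2k2 + 2k3 + k4) = 1.328186
t=2.030000, w=1.328186:
  k1 = f(2.030000, 1.328186) = -1.474286
  k2 = f(2.245000, 1.011214) = -1.122448
  k3 = f(2.245000, 1.086859) = -1.206414
  k4 = f(2.460000, 0.809428) = -0.898465
  w ← 1.328186 + (0.43/6)·(k1 + 2k2 + 2k3 + k4) = 0.824335
w(2.46) ≈ 0.8243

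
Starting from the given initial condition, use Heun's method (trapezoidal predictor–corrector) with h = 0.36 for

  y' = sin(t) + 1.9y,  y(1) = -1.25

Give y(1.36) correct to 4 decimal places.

-1.9663

Heun: k1 = f(t_n, y_n); k2 = f(t_n + h, y_n + h·k1); y_{n+1} = y_n + (h/2)·(k1 + k2).
t=1.000000, y=-1.250000:
  k1 = f(1.000000, -1.250000) = -1.533529
  k2 = f(1.360000, -1.802070) = -2.446069
  y ← -1.250000 + (0.36/2)·(-1.533529 + (-2.446069)) = -1.966328
y(1.36) ≈ -1.9663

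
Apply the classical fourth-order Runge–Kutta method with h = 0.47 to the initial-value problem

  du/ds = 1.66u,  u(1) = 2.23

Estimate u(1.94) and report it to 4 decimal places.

RK4: k1 = f(s_n, u_n); k2 = f(s_n + h/2, u_n + (h/2)·k1); k3 = f(s_n + h/2, u_n + (h/2)·k2); k4 = f(s_n + h, u_n + h·k3); u_{n+1} = u_n + (h/6)·(k1 + 2k2 + 2k3 + k4).
s=1.000000, u=2.230000:
  k1 = f(1.000000, 2.230000) = 3.701800
  k2 = f(1.235000, 3.099923) = 5.145872
  k3 = f(1.235000, 3.439280) = 5.709205
  k4 = f(1.470000, 4.913326) = 8.156122
  u ← 2.230000 + (0.47/6)·(k1 + 2k2 + 2k3 + k4) = 4.859499
s=1.470000, u=4.859499:
  k1 = f(1.470000, 4.859499) = 8.066769
  k2 = f(1.705000, 6.755190) = 11.213615
  k3 = f(1.705000, 7.494699) = 12.441200
  k4 = f(1.940000, 10.706863) = 17.773393
  u ← 4.859499 + (0.47/6)·(k1 + 2k2 + 2k3 + k4) = 10.589566
u(1.94) ≈ 10.5896

10.5896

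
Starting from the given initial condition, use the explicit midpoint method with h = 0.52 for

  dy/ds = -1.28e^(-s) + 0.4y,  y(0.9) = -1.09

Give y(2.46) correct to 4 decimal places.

-2.6414

Midpoint: k1 = f(s_n, y_n); k2 = f(s_n + h/2, y_n + (h/2)·k1); y_{n+1} = y_n + h·k2.
s=0.900000, y=-1.090000:
  k1 = f(0.900000, -1.090000) = -0.956409
  k2 = f(1.160000, -1.338666) = -0.936729
  y ← -1.090000 + 0.52·(-0.936729) = -1.577099
s=1.420000, y=-1.577099:
  k1 = f(1.420000, -1.577099) = -0.940234
  k2 = f(1.680000, -1.821560) = -0.967183
  y ← -1.577099 + 0.52·(-0.967183) = -2.080034
s=1.940000, y=-2.080034:
  k1 = f(1.940000, -2.080034) = -1.015955
  k2 = f(2.200000, -2.344182) = -1.079501
  y ← -2.080034 + 0.52·(-1.079501) = -2.641374
y(2.46) ≈ -2.6414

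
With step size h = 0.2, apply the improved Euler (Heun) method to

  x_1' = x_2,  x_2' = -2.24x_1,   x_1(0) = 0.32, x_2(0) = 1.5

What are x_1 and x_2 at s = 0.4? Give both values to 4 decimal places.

0.8364, 0.9603

Heun on (x_1,x_2): k1 = f(s_n, state_n); k2 = f(s_n + h, state_n + h·k1); state_{n+1} = state_n + (h/2)·(k1 + k2).
0.000000: (0.320000, 1.500000)
  k1 = (1.500000, -0.716800)
  predictor → (0.620000, 1.356640)
  k2 = (1.356640, -1.388800)
  → (0.605664, 1.289440)
0.200000: (0.605664, 1.289440)
  k1 = (1.289440, -1.356687)
  predictor → (0.863552, 1.018103)
  k2 = (1.018103, -1.934356)
  → (0.836418, 0.960336)
(x_1(0.4), x_2(0.4)) ≈ (0.8364, 0.9603)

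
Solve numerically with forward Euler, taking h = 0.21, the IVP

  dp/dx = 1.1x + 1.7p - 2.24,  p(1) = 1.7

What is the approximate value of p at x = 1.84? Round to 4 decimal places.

4.5278

Euler: p_{n+1} = p_n + h·f(x_n, p_n).
x=1.000000, p=1.700000: f=1.750000 → p ← 1.700000 + 0.21·1.750000 = 2.067500
x=1.210000, p=2.067500: f=2.605750 → p ← 2.067500 + 0.21·2.605750 = 2.614707
x=1.420000, p=2.614707: f=3.767003 → p ← 2.614707 + 0.21·3.767003 = 3.405778
x=1.630000, p=3.405778: f=5.342823 → p ← 3.405778 + 0.21·5.342823 = 4.527771
p(1.84) ≈ 4.5278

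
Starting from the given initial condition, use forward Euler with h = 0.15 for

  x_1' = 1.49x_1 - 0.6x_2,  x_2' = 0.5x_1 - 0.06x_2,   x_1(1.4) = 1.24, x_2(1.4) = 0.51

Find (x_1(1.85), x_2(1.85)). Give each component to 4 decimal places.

Euler on (x_1,x_2): x_1_{n+1} = x_1_n + h·x_1', x_2_{n+1} = x_2_n + h·x_2'.
1.400000: (1.240000, 0.510000); f=(1.541600, 0.589400) → (1.471240, 0.598410)
1.550000: (1.471240, 0.598410); f=(1.833102, 0.699715) → (1.746205, 0.703367)
1.700000: (1.746205, 0.703367); f=(2.179825, 0.830901) → (2.073179, 0.828002)
(x_1(1.85), x_2(1.85)) ≈ (2.0732, 0.8280)

2.0732, 0.8280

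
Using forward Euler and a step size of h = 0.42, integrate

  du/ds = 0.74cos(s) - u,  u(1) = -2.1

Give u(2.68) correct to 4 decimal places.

Euler: u_{n+1} = u_n + h·f(s_n, u_n).
s=1.000000, u=-2.100000: f=2.499824 → u ← -2.100000 + 0.42·2.499824 = -1.050074
s=1.420000, u=-1.050074: f=1.161241 → u ← -1.050074 + 0.42·1.161241 = -0.562353
s=1.840000, u=-0.562353: f=0.365540 → u ← -0.562353 + 0.42·0.365540 = -0.408826
s=2.260000, u=-0.408826: f=-0.061757 → u ← -0.408826 + 0.42·(-0.061757) = -0.434764
u(2.68) ≈ -0.4348

-0.4348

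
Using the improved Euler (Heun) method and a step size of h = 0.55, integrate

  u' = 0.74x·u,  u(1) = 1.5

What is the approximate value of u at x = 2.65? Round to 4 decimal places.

12.0709

Heun: k1 = f(x_n, u_n); k2 = f(x_n + h, u_n + h·k1); u_{n+1} = u_n + (h/2)·(k1 + k2).
x=1.000000, u=1.500000:
  k1 = f(1.000000, 1.500000) = 1.110000
  k2 = f(1.550000, 2.110500) = 2.420743
  u ← 1.500000 + (0.55/2)·(1.110000 + 2.420743) = 2.470954
x=1.550000, u=2.470954:
  k1 = f(1.550000, 2.470954) = 2.834185
  k2 = f(2.100000, 4.029756) = 6.262241
  u ← 2.470954 + (0.55/2)·(2.834185 + 6.262241) = 4.972472
x=2.100000, u=4.972472:
  k1 = f(2.100000, 4.972472) = 7.727221
  k2 = f(2.650000, 9.222443) = 18.085211
  u ← 4.972472 + (0.55/2)·(7.727221 + 18.085211) = 12.070890
u(2.65) ≈ 12.0709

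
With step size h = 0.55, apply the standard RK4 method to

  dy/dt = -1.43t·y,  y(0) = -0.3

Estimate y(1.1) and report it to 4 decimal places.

RK4: k1 = f(t_n, y_n); k2 = f(t_n + h/2, y_n + (h/2)·k1); k3 = f(t_n + h/2, y_n + (h/2)·k2); k4 = f(t_n + h, y_n + h·k3); y_{n+1} = y_n + (h/6)·(k1 + 2k2 + 2k3 + k4).
t=0.000000, y=-0.300000:
  k1 = f(0.000000, -0.300000) = 0.000000
  k2 = f(0.275000, -0.300000) = 0.117975
  k3 = f(0.275000, -0.267557) = 0.105217
  k4 = f(0.550000, -0.242131) = 0.190436
  y ← -0.300000 + (0.55/6)·(k1 + 2k2 + 2k3 + k4) = -0.241625
t=0.550000, y=-0.241625:
  k1 = f(0.550000, -0.241625) = 0.190038
  k2 = f(0.825000, -0.189364) = 0.223403
  k3 = f(0.825000, -0.180189) = 0.212578
  k4 = f(1.100000, -0.124707) = 0.196164
  y ← -0.241625 + (0.55/6)·(k1 + 2k2 + 2k3 + k4) = -0.126293
y(1.1) ≈ -0.1263

-0.1263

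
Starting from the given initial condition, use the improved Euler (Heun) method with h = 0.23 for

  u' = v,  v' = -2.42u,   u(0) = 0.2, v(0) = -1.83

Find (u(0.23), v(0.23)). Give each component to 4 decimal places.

-0.2337, -1.8242

Heun on (u,v): k1 = f(x_n, state_n); k2 = f(x_n + h, state_n + h·k1); state_{n+1} = state_n + (h/2)·(k1 + k2).
0.000000: (0.200000, -1.830000)
  k1 = (-1.830000, -0.484000)
  predictor → (-0.220900, -1.941320)
  k2 = (-1.941320, 0.534578)
  → (-0.233702, -1.824184)
(u(0.23), v(0.23)) ≈ (-0.2337, -1.8242)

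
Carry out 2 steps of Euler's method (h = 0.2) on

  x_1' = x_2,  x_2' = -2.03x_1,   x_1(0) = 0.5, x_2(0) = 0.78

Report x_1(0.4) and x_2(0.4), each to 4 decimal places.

Euler on (x_1,x_2): x_1_{n+1} = x_1_n + h·x_1', x_2_{n+1} = x_2_n + h·x_2'.
0.000000: (0.500000, 0.780000); f=(0.780000, -1.015000) → (0.656000, 0.577000)
0.200000: (0.656000, 0.577000); f=(0.577000, -1.331680) → (0.771400, 0.310664)
(x_1(0.4), x_2(0.4)) ≈ (0.7714, 0.3107)

0.7714, 0.3107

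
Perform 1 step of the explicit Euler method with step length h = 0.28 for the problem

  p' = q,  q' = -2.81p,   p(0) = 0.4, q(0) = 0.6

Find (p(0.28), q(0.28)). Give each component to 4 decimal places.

0.5680, 0.2853

Euler on (p,q): p_{n+1} = p_n + h·p', q_{n+1} = q_n + h·q'.
0.000000: (0.400000, 0.600000); f=(0.600000, -1.124000) → (0.568000, 0.285280)
(p(0.28), q(0.28)) ≈ (0.5680, 0.2853)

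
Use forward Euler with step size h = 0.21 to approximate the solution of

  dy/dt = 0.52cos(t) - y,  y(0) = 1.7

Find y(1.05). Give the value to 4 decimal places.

0.8231

Euler: y_{n+1} = y_n + h·f(t_n, y_n).
t=0.000000, y=1.700000: f=-1.180000 → y ← 1.700000 + 0.21·(-1.180000) = 1.452200
t=0.210000, y=1.452200: f=-0.943624 → y ← 1.452200 + 0.21·(-0.943624) = 1.254039
t=0.420000, y=1.254039: f=-0.779233 → y ← 1.254039 + 0.21·(-0.779233) = 1.090400
t=0.630000, y=1.090400: f=-0.670226 → y ← 1.090400 + 0.21·(-0.670226) = 0.949653
t=0.840000, y=0.949653: f=-0.602572 → y ← 0.949653 + 0.21·(-0.602572) = 0.823113
y(1.05) ≈ 0.8231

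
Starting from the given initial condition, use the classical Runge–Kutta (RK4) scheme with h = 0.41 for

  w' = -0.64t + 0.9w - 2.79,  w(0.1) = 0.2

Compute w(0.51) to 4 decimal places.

RK4: k1 = f(t_n, w_n); k2 = f(t_n + h/2, w_n + (h/2)·k1); k3 = f(t_n + h/2, w_n + (h/2)·k2); k4 = f(t_n + h, w_n + h·k3); w_{n+1} = w_n + (h/6)·(k1 + 2k2 + 2k3 + k4).
t=0.100000, w=0.200000:
  k1 = f(0.100000, 0.200000) = -2.674000
  k2 = f(0.305000, -0.348170) = -3.298553
  k3 = f(0.305000, -0.476203) = -3.413783
  k4 = f(0.510000, -1.199651) = -4.196086
  w ← 0.200000 + (0.41/6)·(k1 + 2k2 + 2k3 + k4) = -1.186808
w(0.51) ≈ -1.1868

-1.1868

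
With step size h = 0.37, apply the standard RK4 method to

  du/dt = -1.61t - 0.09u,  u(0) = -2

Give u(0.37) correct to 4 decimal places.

-2.0435

RK4: k1 = f(t_n, u_n); k2 = f(t_n + h/2, u_n + (h/2)·k1); k3 = f(t_n + h/2, u_n + (h/2)·k2); k4 = f(t_n + h, u_n + h·k3); u_{n+1} = u_n + (h/6)·(k1 + 2k2 + 2k3 + k4).
t=0.000000, u=-2.000000:
  k1 = f(0.000000, -2.000000) = 0.180000
  k2 = f(0.185000, -1.966700) = -0.120847
  k3 = f(0.185000, -2.022357) = -0.115838
  k4 = f(0.370000, -2.042860) = -0.411843
  u ← -2.000000 + (0.37/6)·(k1 + 2k2 + 2k3 + k4) = -2.043488
u(0.37) ≈ -2.0435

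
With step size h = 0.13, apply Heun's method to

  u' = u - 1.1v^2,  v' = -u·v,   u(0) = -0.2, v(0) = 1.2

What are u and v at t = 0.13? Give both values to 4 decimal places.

Heun on (u,v): k1 = f(t_n, state_n); k2 = f(t_n + h, state_n + h·k1); state_{n+1} = state_n + (h/2)·(k1 + k2).
0.000000: (-0.200000, 1.200000)
  k1 = (-1.784000, 0.240000)
  predictor → (-0.431920, 1.231200)
  k2 = (-2.099359, 0.531780)
  → (-0.452418, 1.250166)
(u(0.13), v(0.13)) ≈ (-0.4524, 1.2502)

-0.4524, 1.2502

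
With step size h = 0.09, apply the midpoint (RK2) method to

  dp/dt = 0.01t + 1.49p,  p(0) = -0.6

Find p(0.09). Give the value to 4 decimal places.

-0.6858

Midpoint: k1 = f(t_n, p_n); k2 = f(t_n + h/2, p_n + (h/2)·k1); p_{n+1} = p_n + h·k2.
t=0.000000, p=-0.600000:
  k1 = f(0.000000, -0.600000) = -0.894000
  k2 = f(0.045000, -0.640230) = -0.953493
  p ← -0.600000 + 0.09·(-0.953493) = -0.685814
p(0.09) ≈ -0.6858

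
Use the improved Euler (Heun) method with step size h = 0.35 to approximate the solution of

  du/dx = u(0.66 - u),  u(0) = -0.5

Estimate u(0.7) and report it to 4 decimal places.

-1.3279

Heun: k1 = f(x_n, u_n); k2 = f(x_n + h, u_n + h·k1); u_{n+1} = u_n + (h/2)·(k1 + k2).
x=0.000000, u=-0.500000:
  k1 = f(0.000000, -0.500000) = -0.580000
  k2 = f(0.350000, -0.703000) = -0.958189
  u ← -0.500000 + (0.35/2)·(-0.580000 + (-0.958189)) = -0.769183
x=0.350000, u=-0.769183:
  k1 = f(0.350000, -0.769183) = -1.099303
  k2 = f(0.700000, -1.153939) = -2.093176
  u ← -0.769183 + (0.35/2)·(-1.099303 + (-2.093176)) = -1.327867
u(0.7) ≈ -1.3279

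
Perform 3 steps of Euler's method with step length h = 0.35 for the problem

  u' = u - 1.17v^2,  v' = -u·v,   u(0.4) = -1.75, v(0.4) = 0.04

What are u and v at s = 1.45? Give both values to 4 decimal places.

Euler on (u,v): u_{n+1} = u_n + h·u', v_{n+1} = v_n + h·v'.
0.400000: (-1.750000, 0.040000); f=(-1.751872, 0.070000) → (-2.363155, 0.064500)
0.750000: (-2.363155, 0.064500); f=(-2.368023, 0.152424) → (-3.191963, 0.117848)
1.100000: (-3.191963, 0.117848); f=(-3.208212, 0.376167) → (-4.314837, 0.249507)
(u(1.45), v(1.45)) ≈ (-4.3148, 0.2495)

-4.3148, 0.2495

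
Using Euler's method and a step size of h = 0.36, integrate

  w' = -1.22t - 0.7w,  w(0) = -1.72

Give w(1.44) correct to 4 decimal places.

-1.3378

Euler: w_{n+1} = w_n + h·f(t_n, w_n).
t=0.000000, w=-1.720000: f=1.204000 → w ← -1.720000 + 0.36·1.204000 = -1.286560
t=0.360000, w=-1.286560: f=0.461392 → w ← -1.286560 + 0.36·0.461392 = -1.120459
t=0.720000, w=-1.120459: f=-0.094079 → w ← -1.120459 + 0.36·(-0.094079) = -1.154327
t=1.080000, w=-1.154327: f=-0.509571 → w ← -1.154327 + 0.36·(-0.509571) = -1.337773
w(1.44) ≈ -1.3378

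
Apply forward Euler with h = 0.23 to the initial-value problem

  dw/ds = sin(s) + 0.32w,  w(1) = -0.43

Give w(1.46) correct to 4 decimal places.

-0.0711

Euler: w_{n+1} = w_n + h·f(s_n, w_n).
s=1.000000, w=-0.430000: f=0.703871 → w ← -0.430000 + 0.23·0.703871 = -0.268110
s=1.230000, w=-0.268110: f=0.856694 → w ← -0.268110 + 0.23·0.856694 = -0.071070
w(1.46) ≈ -0.0711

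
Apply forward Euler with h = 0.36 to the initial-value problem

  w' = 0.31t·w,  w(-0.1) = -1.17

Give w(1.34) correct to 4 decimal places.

Euler: w_{n+1} = w_n + h·f(t_n, w_n).
t=-0.100000, w=-1.170000: f=0.036270 → w ← -1.170000 + 0.36·0.036270 = -1.156943
t=0.260000, w=-1.156943: f=-0.093250 → w ← -1.156943 + 0.36·(-0.093250) = -1.190513
t=0.620000, w=-1.190513: f=-0.228817 → w ← -1.190513 + 0.36·(-0.228817) = -1.272887
t=0.980000, w=-1.272887: f=-0.386703 → w ← -1.272887 + 0.36·(-0.386703) = -1.412100
w(1.34) ≈ -1.4121

-1.4121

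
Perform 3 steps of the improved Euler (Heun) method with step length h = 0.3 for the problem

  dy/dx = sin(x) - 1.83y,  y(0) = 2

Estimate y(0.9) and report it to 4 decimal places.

Heun: k1 = f(x_n, y_n); k2 = f(x_n + h, y_n + h·k1); y_{n+1} = y_n + (h/2)·(k1 + k2).
x=0.000000, y=2.000000:
  k1 = f(0.000000, 2.000000) = -3.660000
  k2 = f(0.300000, 0.902000) = -1.355140
  y ← 2.000000 + (0.3/2)·(-3.660000 + (-1.355140)) = 1.247729
x=0.300000, y=1.247729:
  k1 = f(0.300000, 1.247729) = -1.987824
  k2 = f(0.600000, 0.651382) = -0.627386
  y ← 1.247729 + (0.3/2)·(-1.987824 + (-0.627386)) = 0.855447
x=0.600000, y=0.855447:
  k1 = f(0.600000, 0.855447) = -1.000826
  k2 = f(0.900000, 0.555200) = -0.232688
  y ← 0.855447 + (0.3/2)·(-1.000826 + (-0.232688)) = 0.670420
y(0.9) ≈ 0.6704

0.6704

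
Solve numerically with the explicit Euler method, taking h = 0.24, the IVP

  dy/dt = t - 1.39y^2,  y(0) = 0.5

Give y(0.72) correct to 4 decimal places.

Euler: y_{n+1} = y_n + h·f(t_n, y_n).
t=0.000000, y=0.500000: f=-0.347500 → y ← 0.500000 + 0.24·(-0.347500) = 0.416600
t=0.240000, y=0.416600: f=-0.001242 → y ← 0.416600 + 0.24·(-0.001242) = 0.416302
t=0.480000, y=0.416302: f=0.239103 → y ← 0.416302 + 0.24·0.239103 = 0.473687
y(0.72) ≈ 0.4737

0.4737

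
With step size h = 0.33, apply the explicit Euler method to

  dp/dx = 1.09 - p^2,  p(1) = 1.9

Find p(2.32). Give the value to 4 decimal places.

Euler: p_{n+1} = p_n + h·f(x_n, p_n).
x=1.000000, p=1.900000: f=-2.520000 → p ← 1.900000 + 0.33·(-2.520000) = 1.068400
x=1.330000, p=1.068400: f=-0.051479 → p ← 1.068400 + 0.33·(-0.051479) = 1.051412
x=1.660000, p=1.051412: f=-0.015467 → p ← 1.051412 + 0.33·(-0.015467) = 1.046308
x=1.990000, p=1.046308: f=-0.004760 → p ← 1.046308 + 0.33·(-0.004760) = 1.044737
p(2.32) ≈ 1.0447

1.0447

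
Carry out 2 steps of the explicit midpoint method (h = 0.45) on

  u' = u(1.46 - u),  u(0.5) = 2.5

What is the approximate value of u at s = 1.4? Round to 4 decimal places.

Midpoint: k1 = f(s_n, u_n); k2 = f(s_n + h/2, u_n + (h/2)·k1); u_{n+1} = u_n + h·k2.
s=0.500000, u=2.500000:
  k1 = f(0.500000, 2.500000) = -2.600000
  k2 = f(0.725000, 1.915000) = -0.871325
  u ← 2.500000 + 0.45·(-0.871325) = 2.107904
s=0.950000, u=2.107904:
  k1 = f(0.950000, 2.107904) = -1.365719
  k2 = f(1.175000, 1.800617) = -0.613321
  u ← 2.107904 + 0.45·(-0.613321) = 1.831909
u(1.4) ≈ 1.8319

1.8319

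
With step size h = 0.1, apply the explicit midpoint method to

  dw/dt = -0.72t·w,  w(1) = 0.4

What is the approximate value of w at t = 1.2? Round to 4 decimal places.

0.3414

Midpoint: k1 = f(t_n, w_n); k2 = f(t_n + h/2, w_n + (h/2)·k1); w_{n+1} = w_n + h·k2.
t=1.000000, w=0.400000:
  k1 = f(1.000000, 0.400000) = -0.288000
  k2 = f(1.050000, 0.385600) = -0.291514
  w ← 0.400000 + 0.1·(-0.291514) = 0.370849
t=1.100000, w=0.370849:
  k1 = f(1.100000, 0.370849) = -0.293712
  k2 = f(1.150000, 0.356163) = -0.294903
  w ← 0.370849 + 0.1·(-0.294903) = 0.341358
w(1.2) ≈ 0.3414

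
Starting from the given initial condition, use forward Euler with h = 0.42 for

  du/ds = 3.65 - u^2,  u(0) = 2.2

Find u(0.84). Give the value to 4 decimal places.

Euler: u_{n+1} = u_n + h·f(s_n, u_n).
s=0.000000, u=2.200000: f=-1.190000 → u ← 2.200000 + 0.42·(-1.190000) = 1.700200
s=0.420000, u=1.700200: f=0.759320 → u ← 1.700200 + 0.42·0.759320 = 2.019114
u(0.84) ≈ 2.0191

2.0191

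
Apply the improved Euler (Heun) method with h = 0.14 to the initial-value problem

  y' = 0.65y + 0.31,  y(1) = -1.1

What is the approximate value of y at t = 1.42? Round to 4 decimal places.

Heun: k1 = f(t_n, y_n); k2 = f(t_n + h, y_n + h·k1); y_{n+1} = y_n + (h/2)·(k1 + k2).
t=1.000000, y=-1.100000:
  k1 = f(1.000000, -1.100000) = -0.405000
  k2 = f(1.140000, -1.156700) = -0.441855
  y ← -1.100000 + (0.14/2)·(-0.405000 + (-0.441855)) = -1.159280
t=1.140000, y=-1.159280:
  k1 = f(1.140000, -1.159280) = -0.443532
  k2 = f(1.280000, -1.221374) = -0.483893
  y ← -1.159280 + (0.14/2)·(-0.443532 + (-0.483893)) = -1.224200
t=1.280000, y=-1.224200:
  k1 = f(1.280000, -1.224200) = -0.485730
  k2 = f(1.420000, -1.292202) = -0.529931
  y ← -1.224200 + (0.14/2)·(-0.485730 + (-0.529931)) = -1.295296
y(1.42) ≈ -1.2953

-1.2953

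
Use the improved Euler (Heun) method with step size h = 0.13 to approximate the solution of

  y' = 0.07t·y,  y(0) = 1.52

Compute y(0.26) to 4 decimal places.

1.5236

Heun: k1 = f(t_n, y_n); k2 = f(t_n + h, y_n + h·k1); y_{n+1} = y_n + (h/2)·(k1 + k2).
t=0.000000, y=1.520000:
  k1 = f(0.000000, 1.520000) = 0.000000
  k2 = f(0.130000, 1.520000) = 0.013832
  y ← 1.520000 + (0.13/2)·(0.000000 + 0.013832) = 1.520899
t=0.130000, y=1.520899:
  k1 = f(0.130000, 1.520899) = 0.013840
  k2 = f(0.260000, 1.522698) = 0.027713
  y ← 1.520899 + (0.13/2)·(0.013840 + 0.027713) = 1.523600
y(0.26) ≈ 1.5236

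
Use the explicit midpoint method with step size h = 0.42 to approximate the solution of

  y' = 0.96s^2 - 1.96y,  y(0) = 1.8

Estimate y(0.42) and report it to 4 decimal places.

0.9459

Midpoint: k1 = f(s_n, y_n); k2 = f(s_n + h/2, y_n + (h/2)·k1); y_{n+1} = y_n + h·k2.
s=0.000000, y=1.800000:
  k1 = f(0.000000, 1.800000) = -3.528000
  k2 = f(0.210000, 1.059120) = -2.033539
  y ← 1.800000 + 0.42·(-2.033539) = 0.945914
y(0.42) ≈ 0.9459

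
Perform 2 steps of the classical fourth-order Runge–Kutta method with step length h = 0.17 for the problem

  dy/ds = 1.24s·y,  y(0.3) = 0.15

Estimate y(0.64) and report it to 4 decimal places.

0.1829

RK4: k1 = f(s_n, y_n); k2 = f(s_n + h/2, y_n + (h/2)·k1); k3 = f(s_n + h/2, y_n + (h/2)·k2); k4 = f(s_n + h, y_n + h·k3); y_{n+1} = y_n + (h/6)·(k1 + 2k2 + 2k3 + k4).
s=0.300000, y=0.150000:
  k1 = f(0.300000, 0.150000) = 0.055800
  k2 = f(0.385000, 0.154743) = 0.073874
  k3 = f(0.385000, 0.156279) = 0.074608
  k4 = f(0.470000, 0.162683) = 0.094812
  y ← 0.150000 + (0.17/6)·(k1 + 2k2 + 2k3 + k4) = 0.162681
s=0.470000, y=0.162681:
  k1 = f(0.470000, 0.162681) = 0.094811
  k2 = f(0.555000, 0.170740) = 0.117503
  k3 = f(0.555000, 0.172669) = 0.118831
  k4 = f(0.640000, 0.182883) = 0.145136
  y ← 0.162681 + (0.17/6)·(k1 + 2k2 + 2k3 + k4) = 0.182872
y(0.64) ≈ 0.1829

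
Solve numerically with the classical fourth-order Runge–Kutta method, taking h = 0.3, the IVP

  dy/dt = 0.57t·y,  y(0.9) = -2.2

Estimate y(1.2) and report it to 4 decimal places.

-2.6327

RK4: k1 = f(t_n, y_n); k2 = f(t_n + h/2, y_n + (h/2)·k1); k3 = f(t_n + h/2, y_n + (h/2)·k2); k4 = f(t_n + h, y_n + h·k3); y_{n+1} = y_n + (h/6)·(k1 + 2k2 + 2k3 + k4).
t=0.900000, y=-2.200000:
  k1 = f(0.900000, -2.200000) = -1.128600
  k2 = f(1.050000, -2.369290) = -1.418020
  k3 = f(1.050000, -2.412703) = -1.444003
  k4 = f(1.200000, -2.633201) = -1.801109
  y ← -2.200000 + (0.3/6)·(k1 + 2k2 + 2k3 + k4) = -2.632688
y(1.2) ≈ -2.6327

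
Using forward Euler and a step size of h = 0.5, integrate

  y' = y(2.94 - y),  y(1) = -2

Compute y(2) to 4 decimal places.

Euler: y_{n+1} = y_n + h·f(t_n, y_n).
t=1.000000, y=-2.000000: f=-9.880000 → y ← -2.000000 + 0.5·(-9.880000) = -6.940000
t=1.500000, y=-6.940000: f=-68.567200 → y ← -6.940000 + 0.5·(-68.567200) = -41.223600
y(2) ≈ -41.2236

-41.2236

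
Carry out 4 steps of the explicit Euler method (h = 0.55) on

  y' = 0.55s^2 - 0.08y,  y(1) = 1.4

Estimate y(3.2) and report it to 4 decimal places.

5.4975

Euler: y_{n+1} = y_n + h·f(s_n, y_n).
s=1.000000, y=1.400000: f=0.438000 → y ← 1.400000 + 0.55·0.438000 = 1.640900
s=1.550000, y=1.640900: f=1.190103 → y ← 1.640900 + 0.55·1.190103 = 2.295457
s=2.100000, y=2.295457: f=2.241863 → y ← 2.295457 + 0.55·2.241863 = 3.528482
s=2.650000, y=3.528482: f=3.580096 → y ← 3.528482 + 0.55·3.580096 = 5.497535
y(3.2) ≈ 5.4975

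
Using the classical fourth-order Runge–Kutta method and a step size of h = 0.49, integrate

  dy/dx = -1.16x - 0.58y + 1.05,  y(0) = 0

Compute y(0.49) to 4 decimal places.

RK4: k1 = f(x_n, y_n); k2 = f(x_n + h/2, y_n + (h/2)·k1); k3 = f(x_n + h/2, y_n + (h/2)·k2); k4 = f(x_n + h, y_n + h·k3); y_{n+1} = y_n + (h/6)·(k1 + 2k2 + 2k3 + k4).
x=0.000000, y=0.000000:
  k1 = f(0.000000, 0.000000) = 1.050000
  k2 = f(0.245000, 0.257250) = 0.616595
  k3 = f(0.245000, 0.151066) = 0.678182
  k4 = f(0.490000, 0.332309) = 0.288861
  y ← 0.000000 + (0.49/6)·(k1 + 2k2 + 2k3 + k4) = 0.320821
y(0.49) ≈ 0.3208

0.3208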